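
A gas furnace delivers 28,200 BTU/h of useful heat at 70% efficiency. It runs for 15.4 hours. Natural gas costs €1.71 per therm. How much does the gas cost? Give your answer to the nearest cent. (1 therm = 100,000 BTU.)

€10.61

Heat delivered = 28,200 BTU/h × 15.4 h = 434,280 BTU
Gas input = 434,280 / 0.70 = 620,400 BTU
= 620,400 / 100,000 = 6.204 therm
Cost = 6.204 × €1.71/therm = €10.61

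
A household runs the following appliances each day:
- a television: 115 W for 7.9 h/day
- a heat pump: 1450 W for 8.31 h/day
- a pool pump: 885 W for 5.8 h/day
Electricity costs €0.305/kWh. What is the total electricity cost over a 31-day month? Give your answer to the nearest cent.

television: 115 W × 7.9 h × 31 d = 28,164 Wh = 28.16 kWh
heat pump: 1450 W × 8.31 h × 31 d = 373,534 Wh = 373.5 kWh
pool pump: 885 W × 5.8 h × 31 d = 159,123 Wh = 159.1 kWh
Total energy = 28.16 + 373.5 + 159.1 = 560.8 kWh
Cost = 560.8 kWh × €0.305 = €171.05

€171.05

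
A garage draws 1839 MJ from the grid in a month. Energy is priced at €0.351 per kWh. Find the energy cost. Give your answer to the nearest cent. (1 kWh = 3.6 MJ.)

€179.30

1839 MJ × (0.27778 kWh/MJ) = 510.8 kWh
Cost = 510.8 kWh × €0.351/kWh = €179.30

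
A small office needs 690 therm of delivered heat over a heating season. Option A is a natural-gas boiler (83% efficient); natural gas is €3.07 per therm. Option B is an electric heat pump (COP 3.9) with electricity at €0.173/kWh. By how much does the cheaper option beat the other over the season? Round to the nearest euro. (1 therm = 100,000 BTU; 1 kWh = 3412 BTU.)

Heat load = 690 therm × 100,000 = 69,000,000 BTU
Gas: input = 69,000,000 / 0.83 = 83,132,530 BTU = 831.3 therm → 831.3 × €3.07 = €2,552.17
Heat pump: 69,000,000 BTU / 3412 = 20,220 kWh heat; / 3.9 = 5,185 kWh in → × €0.173 = €897.06
Difference = |€2,552.17 − €897.06| = €1,655.11 ≈ €1655

€1655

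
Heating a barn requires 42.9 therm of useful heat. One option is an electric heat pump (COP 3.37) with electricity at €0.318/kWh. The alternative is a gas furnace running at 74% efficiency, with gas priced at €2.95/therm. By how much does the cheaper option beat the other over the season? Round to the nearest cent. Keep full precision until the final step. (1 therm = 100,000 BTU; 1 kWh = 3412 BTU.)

Heat load = 42.9 therm × 100,000 = 4,290,000 BTU
Gas: input = 4,290,000 / 0.74 = 5,797,297 BTU = 57.97 therm → 57.97 × €2.95 = €171.02
Heat pump: 4,290,000 BTU / 3412 = 1,257 kWh heat; / 3.37 = 373.1 kWh in → × €0.318 = €118.64
Difference = |€171.02 − €118.64| = €52.38

€52.38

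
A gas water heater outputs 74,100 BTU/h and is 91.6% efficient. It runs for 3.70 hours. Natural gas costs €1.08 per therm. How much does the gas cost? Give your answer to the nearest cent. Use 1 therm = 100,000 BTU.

Heat delivered = 74,100 BTU/h × 3.70 h = 274,170 BTU
Gas input = 274,170 / 0.916 = 299,312 BTU
= 299,312 / 100,000 = 2.993 therm
Cost = 2.993 × €1.08/therm = €3.23

€3.23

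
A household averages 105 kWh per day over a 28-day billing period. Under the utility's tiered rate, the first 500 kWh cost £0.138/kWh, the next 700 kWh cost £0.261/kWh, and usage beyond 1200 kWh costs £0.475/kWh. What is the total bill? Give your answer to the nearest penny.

£1078.20

Usage = 105 kWh/day × 28 days = 2940 kWh
First 500 kWh × £0.138 = £69.00
Next 700 kWh × £0.261 = £182.70
Remaining 1740 kWh × £0.475 = £826.50
Total = £1,078.20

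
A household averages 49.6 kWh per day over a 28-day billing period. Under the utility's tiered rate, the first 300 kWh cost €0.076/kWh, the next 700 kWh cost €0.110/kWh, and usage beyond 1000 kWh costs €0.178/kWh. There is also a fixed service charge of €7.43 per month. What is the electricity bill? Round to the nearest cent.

Usage = 49.6 kWh/day × 28 days = 1388.8 kWh
First 300 kWh × €0.076 = €22.80
Next 700 kWh × €0.110 = €77.00
Remaining 388.8 kWh × €0.178 = €69.21
Energy charge = €169.01; + service €7.43 = €176.44

€176.44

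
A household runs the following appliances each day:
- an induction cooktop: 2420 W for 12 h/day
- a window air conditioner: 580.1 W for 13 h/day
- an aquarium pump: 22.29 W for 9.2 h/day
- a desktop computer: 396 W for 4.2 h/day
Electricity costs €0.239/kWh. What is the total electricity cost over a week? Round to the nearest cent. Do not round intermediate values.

€64.33

induction cooktop: 2420 W × 12 h × 7 d = 203,280 Wh = 203.3 kWh
window air conditioner: 580.1 W × 13 h × 7 d = 52,789 Wh = 52.79 kWh
aquarium pump: 22.29 W × 9.2 h × 7 d = 1,435 Wh = 1.435 kWh
desktop computer: 396 W × 4.2 h × 7 d = 11,642 Wh = 11.64 kWh
Total energy = 203.3 + 52.79 + 1.435 + 11.64 = 269.1 kWh
Cost = 269.1 kWh × €0.239 = €64.33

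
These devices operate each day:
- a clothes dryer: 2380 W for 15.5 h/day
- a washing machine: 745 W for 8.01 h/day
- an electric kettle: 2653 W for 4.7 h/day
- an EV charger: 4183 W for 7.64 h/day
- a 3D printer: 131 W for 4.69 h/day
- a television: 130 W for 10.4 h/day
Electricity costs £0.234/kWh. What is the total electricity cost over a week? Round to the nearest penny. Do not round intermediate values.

£146.19

clothes dryer: 2380 W × 15.5 h × 7 d = 258,230 Wh = 258.2 kWh
washing machine: 745 W × 8.01 h × 7 d = 41,772 Wh = 41.77 kWh
electric kettle: 2653 W × 4.7 h × 7 d = 87,284 Wh = 87.28 kWh
EV charger: 4183 W × 7.64 h × 7 d = 223,707 Wh = 223.7 kWh
3D printer: 131 W × 4.69 h × 7 d = 4,301 Wh = 4.301 kWh
television: 130 W × 10.4 h × 7 d = 9,464 Wh = 9.464 kWh
Total energy = 258.2 + 41.77 + 87.28 + 223.7 + 4.301 + 9.464 = 624.8 kWh
Cost = 624.8 kWh × £0.234 = £146.19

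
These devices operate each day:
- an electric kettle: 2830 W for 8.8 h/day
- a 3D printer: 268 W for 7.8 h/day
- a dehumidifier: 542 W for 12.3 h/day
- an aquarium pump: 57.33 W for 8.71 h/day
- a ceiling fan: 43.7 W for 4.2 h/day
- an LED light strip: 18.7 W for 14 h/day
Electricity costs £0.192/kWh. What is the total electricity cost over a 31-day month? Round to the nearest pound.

electric kettle: 2830 W × 8.8 h × 31 d = 772,024 Wh = 772 kWh
3D printer: 268 W × 7.8 h × 31 d = 64,802 Wh = 64.8 kWh
dehumidifier: 542 W × 12.3 h × 31 d = 206,665 Wh = 206.7 kWh
aquarium pump: 57.33 W × 8.71 h × 31 d = 15,480 Wh = 15.48 kWh
ceiling fan: 43.7 W × 4.2 h × 31 d = 5,690 Wh = 5.69 kWh
LED light strip: 18.7 W × 14 h × 31 d = 8,116 Wh = 8.116 kWh
Total energy = 772 + 64.8 + 206.7 + 15.48 + 5.69 + 8.116 = 1,073 kWh
Cost = 1,073 kWh × £0.192 = £205.97 ≈ £206

£206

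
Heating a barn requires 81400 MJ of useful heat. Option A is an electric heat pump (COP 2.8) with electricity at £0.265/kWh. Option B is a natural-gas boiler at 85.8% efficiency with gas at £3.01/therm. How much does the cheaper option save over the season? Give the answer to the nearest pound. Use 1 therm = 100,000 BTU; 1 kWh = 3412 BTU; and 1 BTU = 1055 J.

Heat load = 81400 MJ = 81,400,000,000 J / 1055 = 77,156,398 BTU
Gas: input = 77,156,398 / 0.858 = 89,925,872 BTU = 899.3 therm → 899.3 × £3.01 = £2,706.77
Heat pump: 77,156,398 BTU / 3412 = 22,610 kWh heat; / 2.8 = 8,076 kWh in → × £0.265 = £2,140.18
Difference = |£2,706.77 − £2,140.18| = £566.59 ≈ £567

£567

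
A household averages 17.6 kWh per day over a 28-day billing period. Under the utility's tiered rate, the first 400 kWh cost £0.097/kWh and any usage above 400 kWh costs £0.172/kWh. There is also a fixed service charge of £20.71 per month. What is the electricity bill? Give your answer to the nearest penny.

Usage = 17.6 kWh/day × 28 days = 492.8 kWh
First 400 kWh × £0.097 = £38.80
Remaining 92.8 kWh × £0.172 = £15.96
Energy charge = £54.76; + service £20.71 = £75.47

£75.47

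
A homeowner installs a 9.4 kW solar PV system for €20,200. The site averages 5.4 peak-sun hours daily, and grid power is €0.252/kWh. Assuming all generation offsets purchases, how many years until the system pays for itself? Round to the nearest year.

4 years

Daily generation = 9.4 kW × 5.4 h = 50.76 kWh
Annual generation = 50.76 × 365 = 18527 kWh
Annual savings = 18527 × €0.252 = €4,668.90
Payback = €20,200 / €4,668.90 = 4.33 years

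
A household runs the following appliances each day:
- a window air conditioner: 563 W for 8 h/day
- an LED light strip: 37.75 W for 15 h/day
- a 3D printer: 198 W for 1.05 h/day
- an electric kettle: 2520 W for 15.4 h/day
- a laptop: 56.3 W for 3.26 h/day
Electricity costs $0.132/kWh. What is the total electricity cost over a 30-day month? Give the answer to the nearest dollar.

window air conditioner: 563 W × 8 h × 30 d = 135,120 Wh = 135.1 kWh
LED light strip: 37.75 W × 15 h × 30 d = 16,988 Wh = 16.99 kWh
3D printer: 198 W × 1.05 h × 30 d = 6,237 Wh = 6.237 kWh
electric kettle: 2520 W × 15.4 h × 30 d = 1,164,240 Wh = 1,164 kWh
laptop: 56.3 W × 3.26 h × 30 d = 5,506 Wh = 5.506 kWh
Total energy = 135.1 + 16.99 + 6.237 + 1,164 + 5.506 = 1,328 kWh
Cost = 1,328 kWh × $0.132 = $175.31 ≈ $175

$175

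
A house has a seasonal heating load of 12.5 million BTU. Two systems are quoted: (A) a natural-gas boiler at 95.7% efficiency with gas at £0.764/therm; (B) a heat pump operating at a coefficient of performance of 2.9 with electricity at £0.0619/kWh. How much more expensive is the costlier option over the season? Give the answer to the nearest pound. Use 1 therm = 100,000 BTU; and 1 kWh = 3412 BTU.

£22

Heat load = 12.5 × 10⁶ BTU = 12,500,000 BTU
Gas: input = 12,500,000 / 0.957 = 13,061,651 BTU = 130.6 therm → 130.6 × £0.764 = £99.79
Heat pump: 12,500,000 BTU / 3412 = 3,664 kWh heat; / 2.9 = 1,263 kWh in → × £0.0619 = £78.20
Difference = |£99.79 − £78.20| = £21.59 ≈ £22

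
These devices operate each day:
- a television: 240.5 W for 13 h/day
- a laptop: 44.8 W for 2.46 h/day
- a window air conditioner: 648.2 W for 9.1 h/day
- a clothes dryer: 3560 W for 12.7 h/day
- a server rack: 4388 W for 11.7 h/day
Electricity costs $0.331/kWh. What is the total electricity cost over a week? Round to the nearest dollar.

television: 240.5 W × 13 h × 7 d = 21,886 Wh = 21.89 kWh
laptop: 44.8 W × 2.46 h × 7 d = 771 Wh = 0.7715 kWh
window air conditioner: 648.2 W × 9.1 h × 7 d = 41,290 Wh = 41.29 kWh
clothes dryer: 3560 W × 12.7 h × 7 d = 316,484 Wh = 316.5 kWh
server rack: 4388 W × 11.7 h × 7 d = 359,377 Wh = 359.4 kWh
Total energy = 21.89 + 0.7715 + 41.29 + 316.5 + 359.4 = 739.8 kWh
Cost = 739.8 kWh × $0.331 = $244.88 ≈ $245

$245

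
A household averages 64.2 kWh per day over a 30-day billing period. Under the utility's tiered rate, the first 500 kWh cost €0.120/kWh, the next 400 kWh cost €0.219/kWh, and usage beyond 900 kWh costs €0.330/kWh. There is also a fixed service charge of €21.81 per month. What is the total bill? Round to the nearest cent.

€507.99

Usage = 64.2 kWh/day × 30 days = 1926 kWh
First 500 kWh × €0.120 = €60.00
Next 400 kWh × €0.219 = €87.60
Remaining 1026 kWh × €0.330 = €338.58
Energy charge = €486.18; + service €21.81 = €507.99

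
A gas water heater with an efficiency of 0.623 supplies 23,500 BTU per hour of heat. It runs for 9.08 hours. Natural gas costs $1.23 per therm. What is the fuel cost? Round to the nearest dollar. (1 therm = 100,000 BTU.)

$4

Heat delivered = 23,500 BTU/h × 9.08 h = 213,380 BTU
Gas input = 213,380 / 0.623 = 342,504 BTU
= 342,504 / 100,000 = 3.425 therm
Cost = 3.425 × $1.23/therm = $4.21 ≈ $4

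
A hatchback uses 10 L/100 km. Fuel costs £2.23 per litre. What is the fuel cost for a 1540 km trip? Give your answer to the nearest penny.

£343.42

Fuel = 10 L/100 km × 1540 km / 100 = 154 L
Cost = 154 L × £2.23/L = £343.42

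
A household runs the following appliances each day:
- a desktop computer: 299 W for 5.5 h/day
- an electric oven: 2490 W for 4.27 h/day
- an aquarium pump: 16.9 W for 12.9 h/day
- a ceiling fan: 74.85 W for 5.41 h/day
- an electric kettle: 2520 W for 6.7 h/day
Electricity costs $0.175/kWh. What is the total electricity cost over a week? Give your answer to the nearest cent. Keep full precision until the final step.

desktop computer: 299 W × 5.5 h × 7 d = 11,512 Wh = 11.51 kWh
electric oven: 2490 W × 4.27 h × 7 d = 74,426 Wh = 74.43 kWh
aquarium pump: 16.9 W × 12.9 h × 7 d = 1,526 Wh = 1.526 kWh
ceiling fan: 74.85 W × 5.41 h × 7 d = 2,835 Wh = 2.835 kWh
electric kettle: 2520 W × 6.7 h × 7 d = 118,188 Wh = 118.2 kWh
Total energy = 11.51 + 74.43 + 1.526 + 2.835 + 118.2 = 208.5 kWh
Cost = 208.5 kWh × $0.175 = $36.49

$36.49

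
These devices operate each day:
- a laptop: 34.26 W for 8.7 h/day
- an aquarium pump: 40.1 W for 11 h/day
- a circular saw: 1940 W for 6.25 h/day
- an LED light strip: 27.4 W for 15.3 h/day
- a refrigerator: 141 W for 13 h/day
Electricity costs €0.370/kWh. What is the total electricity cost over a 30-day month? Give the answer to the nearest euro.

€168

laptop: 34.26 W × 8.7 h × 30 d = 8,942 Wh = 8.942 kWh
aquarium pump: 40.1 W × 11 h × 30 d = 13,233 Wh = 13.23 kWh
circular saw: 1940 W × 6.25 h × 30 d = 363,750 Wh = 363.8 kWh
LED light strip: 27.4 W × 15.3 h × 30 d = 12,577 Wh = 12.58 kWh
refrigerator: 141 W × 13 h × 30 d = 54,990 Wh = 54.99 kWh
Total energy = 8.942 + 13.23 + 363.8 + 12.58 + 54.99 = 453.5 kWh
Cost = 453.5 kWh × €0.370 = €167.79 ≈ €168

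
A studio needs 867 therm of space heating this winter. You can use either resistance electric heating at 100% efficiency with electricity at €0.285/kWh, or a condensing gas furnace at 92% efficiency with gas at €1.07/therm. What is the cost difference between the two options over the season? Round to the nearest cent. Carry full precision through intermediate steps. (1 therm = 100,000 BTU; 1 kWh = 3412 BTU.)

€6233.58

Heat load = 867 therm × 100,000 = 86,700,000 BTU
Gas: input = 86,700,000 / 0.92 = 94,239,130 BTU = 942.4 therm → 942.4 × €1.07 = €1,008.36
Electric: 86,700,000 BTU / 3412 = 25,410 kWh → × €0.285 = €7,241.94
Difference = |€1,008.36 − €7,241.94| = €6,233.58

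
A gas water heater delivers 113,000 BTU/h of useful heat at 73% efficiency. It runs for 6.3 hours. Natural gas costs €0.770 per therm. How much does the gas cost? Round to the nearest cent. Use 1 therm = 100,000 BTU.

Heat delivered = 113,000 BTU/h × 6.3 h = 711,900 BTU
Gas input = 711,900 / 0.73 = 975,205 BTU
= 975,205 / 100,000 = 9.752 therm
Cost = 9.752 × €0.770/therm = €7.51

€7.51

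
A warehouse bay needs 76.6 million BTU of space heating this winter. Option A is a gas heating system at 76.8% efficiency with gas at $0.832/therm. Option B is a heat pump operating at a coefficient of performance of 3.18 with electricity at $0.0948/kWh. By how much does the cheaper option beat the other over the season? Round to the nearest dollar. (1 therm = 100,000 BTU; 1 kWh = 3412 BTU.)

Heat load = 76.6 × 10⁶ BTU = 76,600,000 BTU
Gas: input = 76,600,000 / 0.768 = 99,739,583 BTU = 997.4 therm → 997.4 × $0.832 = $829.83
Heat pump: 76,600,000 BTU / 3412 = 22,450 kWh heat; / 3.18 = 7,060 kWh in → × $0.0948 = $669.27
Difference = |$829.83 − $669.27| = $160.56 ≈ $161

$161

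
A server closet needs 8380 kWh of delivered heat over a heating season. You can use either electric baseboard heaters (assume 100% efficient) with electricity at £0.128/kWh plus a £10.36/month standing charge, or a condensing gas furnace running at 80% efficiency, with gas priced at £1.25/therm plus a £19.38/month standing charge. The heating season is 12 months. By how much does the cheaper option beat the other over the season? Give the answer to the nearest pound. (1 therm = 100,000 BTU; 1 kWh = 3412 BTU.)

Heat load = 8380 kWh × 3412 = 28,592,560 BTU
Gas: input = 28,592,560 / 0.80 = 35,740,700 BTU = 357.4 therm → 357.4 × £1.25 = £446.76; + 12 × £19.38 standing = £679.32
Electric: 28,592,560 BTU / 3412 = 8,380 kWh → × £0.128 = £1,072.64; + 12 × £10.36 standing = £1,196.96
Difference = |£679.32 − £1,196.96| = £517.64 ≈ £518

£518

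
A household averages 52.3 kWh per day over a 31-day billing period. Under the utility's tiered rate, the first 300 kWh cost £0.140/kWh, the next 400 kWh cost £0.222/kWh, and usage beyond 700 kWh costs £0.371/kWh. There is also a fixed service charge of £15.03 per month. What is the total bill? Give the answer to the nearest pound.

Usage = 52.3 kWh/day × 31 days = 1621.3 kWh
First 300 kWh × £0.140 = £42.00
Next 400 kWh × £0.222 = £88.80
Remaining 921.3 kWh × £0.371 = £341.80
Energy charge = £472.60; + service £15.03 = £487.63 ≈ £488

£488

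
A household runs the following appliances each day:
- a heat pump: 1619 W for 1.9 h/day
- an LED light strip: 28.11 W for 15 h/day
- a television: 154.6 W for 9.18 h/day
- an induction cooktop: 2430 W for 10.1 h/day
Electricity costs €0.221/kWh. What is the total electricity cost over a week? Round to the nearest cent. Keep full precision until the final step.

heat pump: 1619 W × 1.9 h × 7 d = 21,533 Wh = 21.53 kWh
LED light strip: 28.11 W × 15 h × 7 d = 2,952 Wh = 2.952 kWh
television: 154.6 W × 9.18 h × 7 d = 9,935 Wh = 9.935 kWh
induction cooktop: 2430 W × 10.1 h × 7 d = 171,801 Wh = 171.8 kWh
Total energy = 21.53 + 2.952 + 9.935 + 171.8 = 206.2 kWh
Cost = 206.2 kWh × €0.221 = €45.57

€45.57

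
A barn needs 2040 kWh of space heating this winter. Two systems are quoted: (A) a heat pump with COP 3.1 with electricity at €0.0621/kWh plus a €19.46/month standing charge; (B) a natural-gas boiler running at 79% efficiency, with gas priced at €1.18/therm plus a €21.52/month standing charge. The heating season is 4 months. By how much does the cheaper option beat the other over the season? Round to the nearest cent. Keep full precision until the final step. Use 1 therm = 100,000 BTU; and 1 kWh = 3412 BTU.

€71.34

Heat load = 2040 kWh × 3412 = 6,960,480 BTU
Gas: input = 6,960,480 / 0.79 = 8,810,734 BTU = 88.11 therm → 88.11 × €1.18 = €103.97; + 4 × €21.52 standing = €190.05
Heat pump: 6,960,480 BTU / 3412 = 2,040 kWh heat; / 3.1 = 658.1 kWh in → × €0.0621 = €40.87; + 4 × €19.46 standing = €118.71
Difference = |€190.05 − €118.71| = €71.34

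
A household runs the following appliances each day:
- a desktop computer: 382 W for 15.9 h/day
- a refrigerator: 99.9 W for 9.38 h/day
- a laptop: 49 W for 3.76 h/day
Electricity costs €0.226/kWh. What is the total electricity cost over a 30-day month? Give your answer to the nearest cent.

desktop computer: 382 W × 15.9 h × 30 d = 182,214 Wh = 182.2 kWh
refrigerator: 99.9 W × 9.38 h × 30 d = 28,112 Wh = 28.11 kWh
laptop: 49 W × 3.76 h × 30 d = 5,527 Wh = 5.527 kWh
Total energy = 182.2 + 28.11 + 5.527 = 215.9 kWh
Cost = 215.9 kWh × €0.226 = €48.78

€48.78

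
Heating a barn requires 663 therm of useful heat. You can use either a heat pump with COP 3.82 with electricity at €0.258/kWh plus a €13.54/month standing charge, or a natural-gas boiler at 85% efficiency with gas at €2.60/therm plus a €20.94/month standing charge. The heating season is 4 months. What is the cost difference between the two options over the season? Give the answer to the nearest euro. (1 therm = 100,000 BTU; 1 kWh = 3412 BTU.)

Heat load = 663 therm × 100,000 = 66,300,000 BTU
Gas: input = 66,300,000 / 0.85 = 78,000,000 BTU = 780 therm → 780 × €2.60 = €2,028.00; + 4 × €20.94 standing = €2,111.76
Heat pump: 66,300,000 BTU / 3412 = 19,430 kWh heat; / 3.82 = 5,087 kWh in → × €0.258 = €1,312.38; + 4 × €13.54 standing = €1,366.54
Difference = |€2,111.76 − €1,366.54| = €745.22 ≈ €745

€745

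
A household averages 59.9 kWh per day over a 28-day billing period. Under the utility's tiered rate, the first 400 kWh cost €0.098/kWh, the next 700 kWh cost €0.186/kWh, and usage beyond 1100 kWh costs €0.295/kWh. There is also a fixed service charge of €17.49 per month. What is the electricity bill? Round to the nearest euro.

€357

Usage = 59.9 kWh/day × 28 days = 1677.2 kWh
First 400 kWh × €0.098 = €39.20
Next 700 kWh × €0.186 = €130.20
Remaining 577.2 kWh × €0.295 = €170.27
Energy charge = €339.67; + service €17.49 = €357.16 ≈ €357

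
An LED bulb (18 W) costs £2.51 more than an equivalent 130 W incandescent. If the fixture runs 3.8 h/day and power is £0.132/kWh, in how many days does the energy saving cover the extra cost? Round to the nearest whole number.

45 days

Power saved = 130 − 18 = 112 W
Daily energy saved = 112 W × 3.8 h = 425.6 Wh = 0.4256 kWh
Daily savings = 0.4256 × £0.132 = £0.0562
Payback = £2.51 / £0.0562 per day = 44.68 days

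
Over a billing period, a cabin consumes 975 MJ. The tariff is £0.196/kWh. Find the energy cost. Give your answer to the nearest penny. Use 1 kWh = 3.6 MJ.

975 MJ × (0.27778 kWh/MJ) = 270.8 kWh
Cost = 270.8 kWh × £0.196/kWh = £53.08

£53.08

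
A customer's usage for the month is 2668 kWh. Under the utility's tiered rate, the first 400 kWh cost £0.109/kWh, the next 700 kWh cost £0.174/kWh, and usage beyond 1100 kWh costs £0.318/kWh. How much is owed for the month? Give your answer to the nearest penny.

First 400 kWh × £0.109 = £43.60
Next 700 kWh × £0.174 = £121.80
Remaining 1568 kWh × £0.318 = £498.62
Total = £664.02

£664.02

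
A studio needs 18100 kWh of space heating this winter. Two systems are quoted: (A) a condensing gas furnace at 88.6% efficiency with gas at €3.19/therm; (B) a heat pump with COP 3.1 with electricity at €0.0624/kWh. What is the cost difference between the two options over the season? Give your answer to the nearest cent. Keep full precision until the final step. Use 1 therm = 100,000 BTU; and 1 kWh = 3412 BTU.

€1859.20

Heat load = 18100 kWh × 3412 = 61,757,200 BTU
Gas: input = 61,757,200 / 0.886 = 69,703,386 BTU = 697 therm → 697 × €3.19 = €2,223.54
Heat pump: 61,757,200 BTU / 3412 = 18,100 kWh heat; / 3.1 = 5,839 kWh in → × €0.0624 = €364.34
Difference = |€2,223.54 − €364.34| = €1,859.20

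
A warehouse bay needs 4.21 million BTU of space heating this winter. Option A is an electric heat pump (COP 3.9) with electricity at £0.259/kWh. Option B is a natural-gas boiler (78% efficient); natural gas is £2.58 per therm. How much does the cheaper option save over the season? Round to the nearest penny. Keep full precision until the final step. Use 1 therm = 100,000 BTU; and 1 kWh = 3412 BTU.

Heat load = 4.21 × 10⁶ BTU = 4,210,000 BTU
Gas: input = 4,210,000 / 0.78 = 5,397,436 BTU = 53.97 therm → 53.97 × £2.58 = £139.25
Heat pump: 4,210,000 BTU / 3412 = 1,234 kWh heat; / 3.9 = 316.4 kWh in → × £0.259 = £81.94
Difference = |£139.25 − £81.94| = £57.31

£57.31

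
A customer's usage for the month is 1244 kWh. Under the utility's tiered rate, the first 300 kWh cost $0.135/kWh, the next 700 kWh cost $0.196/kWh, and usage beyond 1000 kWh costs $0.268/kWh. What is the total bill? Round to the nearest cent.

First 300 kWh × $0.135 = $40.50
Next 700 kWh × $0.196 = $137.20
Remaining 244 kWh × $0.268 = $65.39
Total = $243.09

$243.09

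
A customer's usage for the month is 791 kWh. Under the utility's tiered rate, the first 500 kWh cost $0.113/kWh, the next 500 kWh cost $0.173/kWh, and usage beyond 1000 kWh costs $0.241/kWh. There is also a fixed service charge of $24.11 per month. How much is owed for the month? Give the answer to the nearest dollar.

First 500 kWh × $0.113 = $56.50
Next 291 kWh × $0.173 = $50.34
Remaining tier: 0 kWh (not reached)
Energy charge = $106.84; + service $24.11 = $130.95 ≈ $131

$131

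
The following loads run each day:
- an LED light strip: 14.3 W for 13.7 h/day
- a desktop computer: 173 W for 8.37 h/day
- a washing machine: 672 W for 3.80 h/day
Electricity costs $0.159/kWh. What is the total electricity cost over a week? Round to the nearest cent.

LED light strip: 14.3 W × 13.7 h × 7 d = 1,371 Wh = 1.371 kWh
desktop computer: 173 W × 8.37 h × 7 d = 10,136 Wh = 10.14 kWh
washing machine: 672 W × 3.80 h × 7 d = 17,875 Wh = 17.88 kWh
Total energy = 1.371 + 10.14 + 17.88 = 29.38 kWh
Cost = 29.38 kWh × $0.159 = $4.67

$4.67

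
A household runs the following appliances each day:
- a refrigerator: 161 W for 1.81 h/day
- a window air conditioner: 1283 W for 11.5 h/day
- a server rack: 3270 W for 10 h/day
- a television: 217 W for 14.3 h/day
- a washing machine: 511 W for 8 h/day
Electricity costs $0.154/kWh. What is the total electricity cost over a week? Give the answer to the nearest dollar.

$59

refrigerator: 161 W × 1.81 h × 7 d = 2,040 Wh = 2.04 kWh
window air conditioner: 1283 W × 11.5 h × 7 d = 103,282 Wh = 103.3 kWh
server rack: 3270 W × 10 h × 7 d = 228,900 Wh = 228.9 kWh
television: 217 W × 14.3 h × 7 d = 21,722 Wh = 21.72 kWh
washing machine: 511 W × 8 h × 7 d = 28,616 Wh = 28.62 kWh
Total energy = 2.04 + 103.3 + 228.9 + 21.72 + 28.62 = 384.6 kWh
Cost = 384.6 kWh × $0.154 = $59.22 ≈ $59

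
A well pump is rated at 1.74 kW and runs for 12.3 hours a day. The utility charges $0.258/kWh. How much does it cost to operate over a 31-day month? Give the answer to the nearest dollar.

Energy = 1740 W × 12.3 h/day × 31 days = 663,462 Wh = 663.5 kWh
Cost = 663.5 kWh × $0.258/kWh = $171.17 ≈ $171

$171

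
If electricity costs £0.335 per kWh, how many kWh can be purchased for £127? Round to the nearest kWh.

£127 / £0.335 per kWh = 379.1 kWh

379 kWh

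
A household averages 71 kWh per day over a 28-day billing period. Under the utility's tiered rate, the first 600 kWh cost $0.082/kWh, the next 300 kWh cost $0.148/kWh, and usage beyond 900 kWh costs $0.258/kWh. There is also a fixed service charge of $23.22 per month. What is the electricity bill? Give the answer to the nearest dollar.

Usage = 71 kWh/day × 28 days = 1988 kWh
First 600 kWh × $0.082 = $49.20
Next 300 kWh × $0.148 = $44.40
Remaining 1088 kWh × $0.258 = $280.70
Energy charge = $374.30; + service $23.22 = $397.52 ≈ $398

$398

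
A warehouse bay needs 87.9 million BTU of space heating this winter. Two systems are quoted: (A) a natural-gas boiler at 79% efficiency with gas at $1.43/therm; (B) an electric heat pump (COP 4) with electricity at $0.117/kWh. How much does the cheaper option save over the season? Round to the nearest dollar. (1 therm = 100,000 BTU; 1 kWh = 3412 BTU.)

$838

Heat load = 87.9 × 10⁶ BTU = 87,900,000 BTU
Gas: input = 87,900,000 / 0.79 = 111,265,823 BTU = 1,113 therm → 1,113 × $1.43 = $1,591.10
Heat pump: 87,900,000 BTU / 3412 = 25,760 kWh heat; / 4 = 6,441 kWh in → × $0.117 = $753.54
Difference = |$1,591.10 − $753.54| = $837.56 ≈ $838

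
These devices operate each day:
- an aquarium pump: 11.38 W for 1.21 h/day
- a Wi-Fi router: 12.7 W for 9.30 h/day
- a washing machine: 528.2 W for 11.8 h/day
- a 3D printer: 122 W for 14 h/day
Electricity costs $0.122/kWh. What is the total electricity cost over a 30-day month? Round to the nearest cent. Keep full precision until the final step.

aquarium pump: 11.38 W × 1.21 h × 30 d = 413 Wh = 0.4131 kWh
Wi-Fi router: 12.7 W × 9.30 h × 30 d = 3,543 Wh = 3.543 kWh
washing machine: 528.2 W × 11.8 h × 30 d = 186,983 Wh = 187 kWh
3D printer: 122 W × 14 h × 30 d = 51,240 Wh = 51.24 kWh
Total energy = 0.4131 + 3.543 + 187 + 51.24 = 242.2 kWh
Cost = 242.2 kWh × $0.122 = $29.55

$29.55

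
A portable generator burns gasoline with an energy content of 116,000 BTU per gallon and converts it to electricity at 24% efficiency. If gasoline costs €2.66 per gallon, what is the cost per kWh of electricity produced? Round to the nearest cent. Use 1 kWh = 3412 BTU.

€0.33

Electrical output per gallon = 116,000 BTU × 0.24 / 3412 BTU/kWh = 8.159 kWh
Cost per kWh = €2.66 / 8.159 kWh = €0.326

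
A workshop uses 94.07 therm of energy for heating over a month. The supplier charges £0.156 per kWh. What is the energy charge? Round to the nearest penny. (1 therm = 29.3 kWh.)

94.07 therm × (29.3 kWh/therm) = 2,756 kWh
Cost = 2,756 kWh × £0.156/kWh = £429.98

£429.98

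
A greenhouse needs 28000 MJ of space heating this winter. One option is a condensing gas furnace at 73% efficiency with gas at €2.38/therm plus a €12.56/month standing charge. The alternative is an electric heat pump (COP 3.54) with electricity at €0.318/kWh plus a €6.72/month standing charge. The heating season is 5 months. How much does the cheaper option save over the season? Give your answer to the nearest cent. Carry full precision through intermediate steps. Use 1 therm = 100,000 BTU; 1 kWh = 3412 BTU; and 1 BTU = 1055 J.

Heat load = 28000 MJ = 28,000,000,000 J / 1055 = 26,540,284 BTU
Gas: input = 26,540,284 / 0.73 = 36,356,554 BTU = 363.6 therm → 363.6 × €2.38 = €865.29; + 5 × €12.56 standing = €928.09
Heat pump: 26,540,284 BTU / 3412 = 7,779 kWh heat; / 3.54 = 2,197 kWh in → × €0.318 = €698.75; + 5 × €6.72 standing = €732.35
Difference = |€928.09 − €732.35| = €195.74

€195.74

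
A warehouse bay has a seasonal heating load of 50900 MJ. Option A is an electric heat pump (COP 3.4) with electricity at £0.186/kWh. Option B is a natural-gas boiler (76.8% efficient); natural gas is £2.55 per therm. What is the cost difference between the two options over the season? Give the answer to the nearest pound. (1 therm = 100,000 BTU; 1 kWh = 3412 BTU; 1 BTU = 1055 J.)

£828

Heat load = 50900 MJ = 50,900,000,000 J / 1055 = 48,246,445 BTU
Gas: input = 48,246,445 / 0.768 = 62,820,893 BTU = 628.2 therm → 628.2 × £2.55 = £1,601.93
Heat pump: 48,246,445 BTU / 3412 = 14,140 kWh heat; / 3.4 = 4,159 kWh in → × £0.186 = £773.55
Difference = |£1,601.93 − £773.55| = £828.38 ≈ £828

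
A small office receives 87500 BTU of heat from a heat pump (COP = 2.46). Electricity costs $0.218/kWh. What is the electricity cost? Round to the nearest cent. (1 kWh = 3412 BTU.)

$2.27

Heat delivered = 87,500 BTU / 3412 = 25.64 kWh
Electrical input = 25.64 kWh / 2.46 = 10.42 kWh
Cost = 10.42 × $0.218/kWh = $2.27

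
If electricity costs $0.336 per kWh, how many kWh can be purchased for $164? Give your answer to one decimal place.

$164 / $0.336 per kWh = 488.1 kWh

488.1 kWh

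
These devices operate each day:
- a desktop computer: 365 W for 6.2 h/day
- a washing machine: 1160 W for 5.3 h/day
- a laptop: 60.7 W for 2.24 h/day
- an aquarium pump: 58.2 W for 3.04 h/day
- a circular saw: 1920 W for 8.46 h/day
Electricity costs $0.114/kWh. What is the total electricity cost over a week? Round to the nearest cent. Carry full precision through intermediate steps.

$19.92

desktop computer: 365 W × 6.2 h × 7 d = 15,841 Wh = 15.84 kWh
washing machine: 1160 W × 5.3 h × 7 d = 43,036 Wh = 43.04 kWh
laptop: 60.7 W × 2.24 h × 7 d = 952 Wh = 0.9518 kWh
aquarium pump: 58.2 W × 3.04 h × 7 d = 1,238 Wh = 1.238 kWh
circular saw: 1920 W × 8.46 h × 7 d = 113,702 Wh = 113.7 kWh
Total energy = 15.84 + 43.04 + 0.9518 + 1.238 + 113.7 = 174.8 kWh
Cost = 174.8 kWh × $0.114 = $19.92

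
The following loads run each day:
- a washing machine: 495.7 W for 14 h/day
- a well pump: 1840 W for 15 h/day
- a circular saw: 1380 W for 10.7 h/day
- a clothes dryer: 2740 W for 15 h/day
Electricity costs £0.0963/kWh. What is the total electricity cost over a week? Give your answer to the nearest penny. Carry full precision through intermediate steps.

washing machine: 495.7 W × 14 h × 7 d = 48,579 Wh = 48.58 kWh
well pump: 1840 W × 15 h × 7 d = 193,200 Wh = 193.2 kWh
circular saw: 1380 W × 10.7 h × 7 d = 103,362 Wh = 103.4 kWh
clothes dryer: 2740 W × 15 h × 7 d = 287,700 Wh = 287.7 kWh
Total energy = 48.58 + 193.2 + 103.4 + 287.7 = 632.8 kWh
Cost = 632.8 kWh × £0.0963 = £60.94

£60.94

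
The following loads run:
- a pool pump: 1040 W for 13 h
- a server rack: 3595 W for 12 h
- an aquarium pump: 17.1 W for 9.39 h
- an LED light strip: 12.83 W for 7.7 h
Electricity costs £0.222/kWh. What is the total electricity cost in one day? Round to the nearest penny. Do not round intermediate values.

pool pump: 1040 W × 13 h = 13,520 Wh = 13.52 kWh
server rack: 3595 W × 12 h = 43,140 Wh = 43.14 kWh
aquarium pump: 17.1 W × 9.39 h = 161 Wh = 0.1606 kWh
LED light strip: 12.83 W × 7.7 h = 99 Wh = 0.09879 kWh
Total energy = 13.52 + 43.14 + 0.1606 + 0.09879 = 56.92 kWh
Cost = 56.92 kWh × £0.222 = £12.64

£12.64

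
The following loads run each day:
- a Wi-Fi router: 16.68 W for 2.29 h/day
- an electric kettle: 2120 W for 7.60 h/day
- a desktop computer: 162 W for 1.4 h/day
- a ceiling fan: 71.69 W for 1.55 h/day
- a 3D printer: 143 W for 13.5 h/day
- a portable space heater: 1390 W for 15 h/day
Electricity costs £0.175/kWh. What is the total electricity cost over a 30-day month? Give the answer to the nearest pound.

£206

Wi-Fi router: 16.68 W × 2.29 h × 30 d = 1,146 Wh = 1.146 kWh
electric kettle: 2120 W × 7.60 h × 30 d = 483,360 Wh = 483.4 kWh
desktop computer: 162 W × 1.4 h × 30 d = 6,804 Wh = 6.804 kWh
ceiling fan: 71.69 W × 1.55 h × 30 d = 3,334 Wh = 3.334 kWh
3D printer: 143 W × 13.5 h × 30 d = 57,915 Wh = 57.91 kWh
portable space heater: 1390 W × 15 h × 30 d = 625,500 Wh = 625.5 kWh
Total energy = 1.146 + 483.4 + 6.804 + 3.334 + 57.91 + 625.5 = 1,178 kWh
Cost = 1,178 kWh × £0.175 = £206.16 ≈ £206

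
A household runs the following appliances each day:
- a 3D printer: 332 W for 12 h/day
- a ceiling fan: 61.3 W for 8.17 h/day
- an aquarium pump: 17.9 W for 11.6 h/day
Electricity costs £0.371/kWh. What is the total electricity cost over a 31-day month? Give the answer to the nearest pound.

£54

3D printer: 332 W × 12 h × 31 d = 123,504 Wh = 123.5 kWh
ceiling fan: 61.3 W × 8.17 h × 31 d = 15,525 Wh = 15.53 kWh
aquarium pump: 17.9 W × 11.6 h × 31 d = 6,437 Wh = 6.437 kWh
Total energy = 123.5 + 15.53 + 6.437 = 145.5 kWh
Cost = 145.5 kWh × £0.371 = £53.97 ≈ £54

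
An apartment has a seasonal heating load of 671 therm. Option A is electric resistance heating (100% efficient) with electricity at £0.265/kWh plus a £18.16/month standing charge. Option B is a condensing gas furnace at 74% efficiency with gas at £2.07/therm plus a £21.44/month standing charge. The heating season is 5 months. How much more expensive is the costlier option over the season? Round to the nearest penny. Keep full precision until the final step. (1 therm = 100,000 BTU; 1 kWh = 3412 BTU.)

£3318.07

Heat load = 671 therm × 100,000 = 67,100,000 BTU
Gas: input = 67,100,000 / 0.74 = 90,675,676 BTU = 906.8 therm → 906.8 × £2.07 = £1,876.99; + 5 × £21.44 standing = £1,984.19
Electric: 67,100,000 BTU / 3412 = 19,670 kWh → × £0.265 = £5,211.46; + 5 × £18.16 standing = £5,302.26
Difference = |£1,984.19 − £5,302.26| = £3,318.07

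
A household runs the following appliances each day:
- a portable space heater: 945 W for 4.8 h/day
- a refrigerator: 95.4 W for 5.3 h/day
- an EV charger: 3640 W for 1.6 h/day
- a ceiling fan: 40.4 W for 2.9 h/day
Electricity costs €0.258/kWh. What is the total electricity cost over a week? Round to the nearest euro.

€20

portable space heater: 945 W × 4.8 h × 7 d = 31,752 Wh = 31.75 kWh
refrigerator: 95.4 W × 5.3 h × 7 d = 3,539 Wh = 3.539 kWh
EV charger: 3640 W × 1.6 h × 7 d = 40,768 Wh = 40.77 kWh
ceiling fan: 40.4 W × 2.9 h × 7 d = 820 Wh = 0.8201 kWh
Total energy = 31.75 + 3.539 + 40.77 + 0.8201 = 76.88 kWh
Cost = 76.88 kWh × €0.258 = €19.83 ≈ €20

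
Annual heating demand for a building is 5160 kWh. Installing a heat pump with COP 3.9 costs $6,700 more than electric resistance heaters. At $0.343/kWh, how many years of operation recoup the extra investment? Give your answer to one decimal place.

Resistance: 5160 kWh × $0.343 = $1,769.88/yr
Heat pump: 5160 / 3.9 = 1323 kWh in → × $0.343 = $453.82/yr
Annual savings = $1,316.06
Payback = $6,700 / $1,316.06 = 5.09 years

5.1 years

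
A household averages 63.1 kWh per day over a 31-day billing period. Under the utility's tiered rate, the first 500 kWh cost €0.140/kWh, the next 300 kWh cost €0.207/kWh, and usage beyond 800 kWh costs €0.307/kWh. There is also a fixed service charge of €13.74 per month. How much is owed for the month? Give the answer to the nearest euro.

Usage = 63.1 kWh/day × 31 days = 1956.1 kWh
First 500 kWh × €0.140 = €70.00
Next 300 kWh × €0.207 = €62.10
Remaining 1156.1 kWh × €0.307 = €354.92
Energy charge = €487.02; + service €13.74 = €500.76 ≈ €501

€501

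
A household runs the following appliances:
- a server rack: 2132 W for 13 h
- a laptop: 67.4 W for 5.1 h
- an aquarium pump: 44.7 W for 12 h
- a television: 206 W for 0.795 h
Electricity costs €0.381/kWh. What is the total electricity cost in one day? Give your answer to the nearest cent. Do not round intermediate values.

server rack: 2132 W × 13 h = 27,716 Wh = 27.72 kWh
laptop: 67.4 W × 5.1 h = 344 Wh = 0.3437 kWh
aquarium pump: 44.7 W × 12 h = 536 Wh = 0.5364 kWh
television: 206 W × 0.795 h = 164 Wh = 0.1638 kWh
Total energy = 27.72 + 0.3437 + 0.5364 + 0.1638 = 28.76 kWh
Cost = 28.76 kWh × €0.381 = €10.96

€10.96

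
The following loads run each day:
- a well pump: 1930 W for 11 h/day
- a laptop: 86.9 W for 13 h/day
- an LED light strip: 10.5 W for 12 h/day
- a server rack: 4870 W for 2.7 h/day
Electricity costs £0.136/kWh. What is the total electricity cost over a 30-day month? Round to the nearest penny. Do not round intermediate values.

£145.39

well pump: 1930 W × 11 h × 30 d = 636,900 Wh = 636.9 kWh
laptop: 86.9 W × 13 h × 30 d = 33,891 Wh = 33.89 kWh
LED light strip: 10.5 W × 12 h × 30 d = 3,780 Wh = 3.78 kWh
server rack: 4870 W × 2.7 h × 30 d = 394,470 Wh = 394.5 kWh
Total energy = 636.9 + 33.89 + 3.78 + 394.5 = 1,069 kWh
Cost = 1,069 kWh × £0.136 = £145.39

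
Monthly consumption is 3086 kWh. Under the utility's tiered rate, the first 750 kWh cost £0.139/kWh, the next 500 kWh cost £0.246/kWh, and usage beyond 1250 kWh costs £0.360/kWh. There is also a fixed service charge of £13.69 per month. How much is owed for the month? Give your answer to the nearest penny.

First 750 kWh × £0.139 = £104.25
Next 500 kWh × £0.246 = £123.00
Remaining 1836 kWh × £0.360 = £660.96
Energy charge = £888.21; + service £13.69 = £901.90

£901.90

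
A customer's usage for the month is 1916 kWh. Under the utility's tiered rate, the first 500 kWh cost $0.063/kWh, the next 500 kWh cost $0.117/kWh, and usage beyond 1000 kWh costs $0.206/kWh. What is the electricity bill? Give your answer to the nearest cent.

$278.70

First 500 kWh × $0.063 = $31.50
Next 500 kWh × $0.117 = $58.50
Remaining 916 kWh × $0.206 = $188.70
Total = $278.70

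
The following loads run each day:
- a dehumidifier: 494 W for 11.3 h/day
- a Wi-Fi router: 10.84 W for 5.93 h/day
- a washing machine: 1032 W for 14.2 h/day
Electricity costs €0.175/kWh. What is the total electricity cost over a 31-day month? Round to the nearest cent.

€110.13

dehumidifier: 494 W × 11.3 h × 31 d = 173,048 Wh = 173 kWh
Wi-Fi router: 10.84 W × 5.93 h × 31 d = 1,993 Wh = 1.993 kWh
washing machine: 1032 W × 14.2 h × 31 d = 454,286 Wh = 454.3 kWh
Total energy = 173 + 1.993 + 454.3 = 629.3 kWh
Cost = 629.3 kWh × €0.175 = €110.13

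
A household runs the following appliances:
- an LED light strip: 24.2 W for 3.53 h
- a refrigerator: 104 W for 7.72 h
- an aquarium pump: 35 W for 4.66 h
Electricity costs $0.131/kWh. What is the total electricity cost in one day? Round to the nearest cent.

LED light strip: 24.2 W × 3.53 h = 85 Wh = 0.08543 kWh
refrigerator: 104 W × 7.72 h = 803 Wh = 0.8029 kWh
aquarium pump: 35 W × 4.66 h = 163 Wh = 0.1631 kWh
Total energy = 0.08543 + 0.8029 + 0.1631 = 1.051 kWh
Cost = 1.051 kWh × $0.131 = $0.14

$0.14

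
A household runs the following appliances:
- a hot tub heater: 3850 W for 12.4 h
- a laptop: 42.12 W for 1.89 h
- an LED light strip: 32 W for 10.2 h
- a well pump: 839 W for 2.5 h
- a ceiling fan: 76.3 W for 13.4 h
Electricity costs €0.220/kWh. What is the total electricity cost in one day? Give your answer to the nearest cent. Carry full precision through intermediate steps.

€11.28

hot tub heater: 3850 W × 12.4 h = 47,740 Wh = 47.74 kWh
laptop: 42.12 W × 1.89 h = 80 Wh = 0.07961 kWh
LED light strip: 32 W × 10.2 h = 326 Wh = 0.3264 kWh
well pump: 839 W × 2.5 h = 2,098 Wh = 2.098 kWh
ceiling fan: 76.3 W × 13.4 h = 1,022 Wh = 1.022 kWh
Total energy = 47.74 + 0.07961 + 0.3264 + 2.098 + 1.022 = 51.27 kWh
Cost = 51.27 kWh × €0.220 = €11.28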